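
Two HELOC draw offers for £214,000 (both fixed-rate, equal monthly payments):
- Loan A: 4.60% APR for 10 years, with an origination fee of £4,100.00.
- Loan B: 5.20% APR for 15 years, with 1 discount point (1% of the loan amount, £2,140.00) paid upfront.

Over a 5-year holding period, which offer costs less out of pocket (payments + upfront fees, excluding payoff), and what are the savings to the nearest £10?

Loan B by £32,770

Loan A: monthly rate = 4.6%/12 = 0.0038333; payment = 214,000 × 0.0038333 / (1 − (1+0.0038333)^−120) = £2,228.19.
Loan B: monthly rate = 5.2%/12 = 0.0043333; payment = 214,000 × 0.0043333 / (1 − (1+0.0043333)^−180) = £1,714.68.
Over 60 months: Loan A costs 60 × £2,228.19 + £4,100.00 = £137,791.40; Loan B costs 60 × £1,714.68 + £2,140.00 = £105,020.80.
Loan B is cheaper by £137,791.40 − £105,020.80 = £32,770.60.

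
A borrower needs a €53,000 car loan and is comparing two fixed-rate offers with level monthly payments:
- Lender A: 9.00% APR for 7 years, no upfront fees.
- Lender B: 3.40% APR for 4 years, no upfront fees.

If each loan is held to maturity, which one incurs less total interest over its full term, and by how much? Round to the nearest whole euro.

Lender A: monthly rate = 9%/12 = 0.0075000; payment = 53,000 × 0.0075000 / (1 − (1+0.0075000)^−84) = €852.72.
Total interest on Lender A = 84 × €852.72 − €53,000 = €18,628.48.
Lender B: at 3.40% the monthly rate is 0.0028333, so the payment is 53,000 × 0.0028333 / (1 − 1.0028333^−48) = €1,182.51.
Total interest on Lender B = 48 × €1,182.51 − €53,000 = €3,760.48.
Lender B is lower by €14,868.00.

Lender B by €14,868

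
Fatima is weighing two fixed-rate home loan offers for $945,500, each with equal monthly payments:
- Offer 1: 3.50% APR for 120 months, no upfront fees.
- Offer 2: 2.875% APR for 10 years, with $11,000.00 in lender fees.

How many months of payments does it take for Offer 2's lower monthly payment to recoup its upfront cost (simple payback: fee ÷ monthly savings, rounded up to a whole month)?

Offer 1: at 3.50% the monthly rate is 0.0029167, so the payment is 945,500 × 0.0029167 / (1 − 1.0029167^−120) = $9,349.66.
Offer 2: at 2.875% the monthly rate is 0.0023958, so the payment is 945,500 × 0.0023958 / (1 − 1.0023958^−120) = $9,075.36.
Monthly savings = $9,349.66 − $9,075.36 = $274.30.
Break-even = $11,000.00 / $274.30 = 40.10 → 41 months.

41 months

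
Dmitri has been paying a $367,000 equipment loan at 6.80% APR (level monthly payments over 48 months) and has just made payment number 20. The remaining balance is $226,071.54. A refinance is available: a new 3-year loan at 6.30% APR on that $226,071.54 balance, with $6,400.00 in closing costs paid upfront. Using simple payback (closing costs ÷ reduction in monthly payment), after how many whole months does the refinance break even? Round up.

4 months

Current payment = 367,000 × 6.8%/12 / (1 − (1+0.0056667)^−48) = $8,754.26.
Refinanced payment = 226,071.54 × 0.0052500 / (1 − (1+0.0052500)^−36) = $6,908.31.
Monthly savings = $8,754.26 − $6,908.31 = $1,845.95.
Break-even = $6,400.00 / $1,845.95 = 3.47 → 4 months.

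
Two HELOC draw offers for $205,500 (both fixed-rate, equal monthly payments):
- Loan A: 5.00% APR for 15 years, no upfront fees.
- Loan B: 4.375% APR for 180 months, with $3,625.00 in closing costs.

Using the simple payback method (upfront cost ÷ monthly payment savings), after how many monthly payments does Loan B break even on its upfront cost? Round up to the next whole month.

Loan A: at 5.00% the monthly rate is 0.0041667, so the payment is 205,500 × 0.0041667 / (1 − 1.0041667^−180) = $1,625.08.
Loan B: monthly rate = 4.375%/12 = 0.0036458; payment = 205,500 × 0.0036458 / (1 − (1+0.0036458)^−180) = $1,558.96.
Monthly savings = $1,625.08 − $1,558.96 = $66.12.
Break-even = $3,625.00 / $66.12 = 54.82 → 55 months.

55 months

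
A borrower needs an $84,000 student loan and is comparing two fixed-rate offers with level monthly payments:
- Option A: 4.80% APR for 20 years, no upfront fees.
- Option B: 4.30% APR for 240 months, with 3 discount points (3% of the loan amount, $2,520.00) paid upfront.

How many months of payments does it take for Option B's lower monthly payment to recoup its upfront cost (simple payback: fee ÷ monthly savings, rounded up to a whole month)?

Option A: monthly rate = 4.8%/12 = 0.0040000; payment = 84,000 × 0.0040000 / (1 − (1+0.0040000)^−240) = $545.12.
Option B: at 4.30% the monthly rate is 0.0035833, so the payment is 84,000 × 0.0035833 / (1 − 1.0035833^−240) = $522.40.
Monthly savings = $545.12 − $522.40 = $22.72.
Break-even = $2,520.00 / $22.72 = 110.92 → 111 months.

111 months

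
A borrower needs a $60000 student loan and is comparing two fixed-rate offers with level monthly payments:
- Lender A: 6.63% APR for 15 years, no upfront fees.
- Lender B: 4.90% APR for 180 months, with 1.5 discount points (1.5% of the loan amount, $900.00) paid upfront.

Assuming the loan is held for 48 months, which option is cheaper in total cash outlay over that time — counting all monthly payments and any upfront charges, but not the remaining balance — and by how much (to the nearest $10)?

Lender A: at 6.63% the monthly rate is 0.0055250, so the payment is 60,000 × 0.0055250 / (1 − 1.0055250^−180) = $526.96.
Lender B: at 4.90% the monthly rate is 0.0040833, so the payment is 60,000 × 0.0040833 / (1 − 1.0040833^−180) = $471.36.
Over 48 months: Lender A costs 48 × $526.96 = $25,294.08; Lender B costs 48 × $471.36 + $900.00 = $23,525.28.
Lender B is cheaper by $25,294.08 − $23,525.28 = $1,768.80.

Lender B by $1,770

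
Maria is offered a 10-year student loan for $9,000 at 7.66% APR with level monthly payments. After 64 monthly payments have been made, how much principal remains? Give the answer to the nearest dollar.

With monthly rate i = 7.66%/12 = 0.0063833, the balance after k of n payments is P · [(1+i)^n − (1+i)^k] / [(1+i)^n − 1].
(1+0.0063833)^120 = 2.14591393 and (1+0.0063833)^64 = 1.50265712, so the balance is 9,000 × (2.14591393 − 1.50265712) / (2.14591393 − 1) = $5,052.13.

$5,052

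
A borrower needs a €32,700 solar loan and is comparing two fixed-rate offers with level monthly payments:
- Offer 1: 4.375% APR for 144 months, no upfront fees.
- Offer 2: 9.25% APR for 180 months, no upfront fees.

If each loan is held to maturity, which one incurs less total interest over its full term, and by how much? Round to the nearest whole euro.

Offer 1 by €18,489

Offer 1: at 4.375% the monthly rate is 0.0036458, so the payment is 32,700 × 0.0036458 / (1 − 1.0036458^−144) = €292.29.
Total interest on Offer 1 = 144 × €292.29 − €32,700 = €9,389.76.
Offer 2: monthly rate = 9.25%/12 = 0.0077083; payment = 32,700 × 0.0077083 / (1 − (1+0.0077083)^−180) = €336.55.
Total interest on Offer 2 = 180 × €336.55 − €32,700 = €27,879.00.
Offer 1 is lower by €18,489.24.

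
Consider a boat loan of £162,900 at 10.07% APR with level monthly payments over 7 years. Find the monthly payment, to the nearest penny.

£2,710.23

Monthly rate = 10.07%/12 = 0.0083917; payment = 162,900 × 0.0083917 / (1 − (1+0.0083917)^−84) = £2,710.23.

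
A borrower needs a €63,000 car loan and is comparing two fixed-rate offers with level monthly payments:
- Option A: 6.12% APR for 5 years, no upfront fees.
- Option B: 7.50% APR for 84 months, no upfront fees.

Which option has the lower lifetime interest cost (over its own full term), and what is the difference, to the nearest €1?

Option A by €7,881

Option A: at 6.12% the monthly rate is 0.0051000, so the payment is 63,000 × 0.0051000 / (1 − 1.0051000^−60) = €1,221.48.
Total interest on Option A = 60 × €1,221.48 − €63,000 = €10,288.80.
Option B: monthly rate = 7.5%/12 = 0.0062500; payment = 63,000 × 0.0062500 / (1 − (1+0.0062500)^−84) = €966.31.
Total interest on Option B = 84 × €966.31 − €63,000 = €18,170.04.
Option A is lower by €7,881.24.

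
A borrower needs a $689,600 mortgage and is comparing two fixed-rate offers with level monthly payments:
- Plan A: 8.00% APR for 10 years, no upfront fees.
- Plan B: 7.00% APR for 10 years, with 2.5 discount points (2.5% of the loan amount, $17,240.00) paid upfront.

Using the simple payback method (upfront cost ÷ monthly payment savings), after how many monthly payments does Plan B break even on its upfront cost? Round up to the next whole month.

48 months

Plan A: at 8.00% the monthly rate is 0.0066667, so the payment is 689,600 × 0.0066667 / (1 − 1.0066667^−120) = $8,366.75.
Plan B: at 7.00% the monthly rate is 0.0058333, so the payment is 689,600 × 0.0058333 / (1 − 1.0058333^−120) = $8,006.84.
Monthly savings = $8,366.75 − $8,006.84 = $359.91.
Break-even = $17,240.00 / $359.91 = 47.90 → 48 months.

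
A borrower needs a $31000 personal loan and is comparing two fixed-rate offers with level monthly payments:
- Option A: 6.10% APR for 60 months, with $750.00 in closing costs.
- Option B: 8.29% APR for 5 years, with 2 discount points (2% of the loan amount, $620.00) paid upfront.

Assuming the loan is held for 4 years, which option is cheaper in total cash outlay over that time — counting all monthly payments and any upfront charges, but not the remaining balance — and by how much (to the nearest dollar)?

Option A: monthly rate = 6.1%/12 = 0.0050833; payment = 31,000 × 0.0050833 / (1 − (1+0.0050833)^−60) = $600.76.
Option B: at 8.29% the monthly rate is 0.0069083, so the payment is 31,000 × 0.0069083 / (1 − 1.0069083^−60) = $632.88.
Over 48 months: Option A costs 48 × $600.76 + $750.00 = $29,586.48; Option B costs 48 × $632.88 + $620.00 = $30,998.24.
Option A is cheaper by $30,998.24 − $29,586.48 = $1,411.76.

Option A by $1,412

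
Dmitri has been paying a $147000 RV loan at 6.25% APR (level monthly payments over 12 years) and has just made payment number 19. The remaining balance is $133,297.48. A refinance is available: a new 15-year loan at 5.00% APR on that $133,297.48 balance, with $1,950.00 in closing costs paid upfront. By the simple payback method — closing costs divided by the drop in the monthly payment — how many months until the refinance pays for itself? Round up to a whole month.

Current payment = 147,000 × 6.25%/12 / (1 − (1+0.0052083)^−144) = $1,453.59.
Refinanced payment = 133,297.48 × 0.0041667 / (1 − (1+0.0041667)^−180) = $1,054.11.
Monthly savings = $1,453.59 − $1,054.11 = $399.48.
Break-even = $1,950.00 / $399.48 = 4.88 → 5 months.

5 months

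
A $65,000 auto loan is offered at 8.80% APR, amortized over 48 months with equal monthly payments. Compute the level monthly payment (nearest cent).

$1,611.36

At 8.80% the monthly rate is 0.0073333, so the payment is 65,000 × 0.0073333 / (1 − 1.0073333^−48) = $1,611.36.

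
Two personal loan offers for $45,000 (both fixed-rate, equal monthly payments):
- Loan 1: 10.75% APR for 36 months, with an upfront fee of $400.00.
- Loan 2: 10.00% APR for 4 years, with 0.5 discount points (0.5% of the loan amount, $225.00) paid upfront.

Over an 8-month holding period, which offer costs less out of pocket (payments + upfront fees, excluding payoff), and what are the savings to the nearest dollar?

Loan 2 by $2,788

Loan 1: at 10.75% the monthly rate is 0.0089583, so the payment is 45,000 × 0.0089583 / (1 − 1.0089583^−36) = $1,467.92.
Loan 2: monthly rate = 10%/12 = 0.0083333; payment = 45,000 × 0.0083333 / (1 − (1+0.0083333)^−48) = $1,141.32.
Over 8 months: Loan 1 costs 8 × $1,467.92 + $400.00 = $12,143.36; Loan 2 costs 8 × $1,141.32 + $225.00 = $9,355.56.
Loan 2 is cheaper by $12,143.36 − $9,355.56 = $2,787.80.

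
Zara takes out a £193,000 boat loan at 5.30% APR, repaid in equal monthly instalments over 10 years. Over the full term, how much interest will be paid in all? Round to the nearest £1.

Monthly rate = 5.3%/12 = 0.0044167; payment = 193,000 × 0.0044167 / (1 − (1+0.0044167)^−120) = £2,075.48.
Total paid = 120 × £2,075.48 = £249,057.60; interest = £249,057.60 − £193,000 = £56,057.60.

£56,058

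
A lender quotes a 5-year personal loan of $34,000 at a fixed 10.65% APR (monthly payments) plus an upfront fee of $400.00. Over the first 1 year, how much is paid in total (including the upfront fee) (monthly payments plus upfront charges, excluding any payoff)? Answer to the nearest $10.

At 10.65% the monthly rate is 0.0088750, so the payment is 34,000 × 0.0088750 / (1 − 1.0088750^−60) = $733.32.
Total outlay = 12 × $733.32 + $400.00 = $9,199.84.

$9,200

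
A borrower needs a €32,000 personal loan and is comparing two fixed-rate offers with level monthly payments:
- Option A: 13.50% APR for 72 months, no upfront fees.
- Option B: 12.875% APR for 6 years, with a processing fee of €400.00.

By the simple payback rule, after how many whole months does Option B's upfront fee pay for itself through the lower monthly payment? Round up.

38 months

Option A: at 13.50% the monthly rate is 0.0112500, so the payment is 32,000 × 0.0112500 / (1 − 1.0112500^−72) = €650.85.
Option B: at 12.875% the monthly rate is 0.0107292, so the payment is 32,000 × 0.0107292 / (1 − 1.0107292^−72) = €640.26.
Monthly savings = €650.85 − €640.26 = €10.59.
Break-even = €400.00 / €10.59 = 37.77 → 38 months.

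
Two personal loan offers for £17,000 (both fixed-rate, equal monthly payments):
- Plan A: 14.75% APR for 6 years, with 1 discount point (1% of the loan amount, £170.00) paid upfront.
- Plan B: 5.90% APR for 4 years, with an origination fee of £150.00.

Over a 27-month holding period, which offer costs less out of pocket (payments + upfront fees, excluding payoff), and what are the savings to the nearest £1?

Plan A by £1,095

Plan A: monthly rate = 14.75%/12 = 0.0122917; payment = 17,000 × 0.0122917 / (1 − (1+0.0122917)^−72) = £357.16.
Plan B: at 5.90% the monthly rate is 0.0049167, so the payment is 17,000 × 0.0049167 / (1 − 1.0049167^−48) = £398.47.
Over 27 months: Plan A costs 27 × £357.16 + £170.00 = £9,813.32; Plan B costs 27 × £398.47 + £150.00 = £10,908.69.
Plan A is cheaper by £10,908.69 − £9,813.32 = £1,095.37.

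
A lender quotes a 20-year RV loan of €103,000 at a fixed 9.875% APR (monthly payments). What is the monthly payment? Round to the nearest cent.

€985.46

At 9.875% the monthly rate is 0.0082292, so the payment is 103,000 × 0.0082292 / (1 − 1.0082292^−240) = €985.46.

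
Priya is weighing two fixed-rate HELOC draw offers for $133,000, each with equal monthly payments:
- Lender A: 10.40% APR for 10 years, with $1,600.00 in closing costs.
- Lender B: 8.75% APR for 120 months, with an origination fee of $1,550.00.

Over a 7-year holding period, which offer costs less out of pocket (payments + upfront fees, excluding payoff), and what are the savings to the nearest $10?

Lender B by $10,160

Lender A: monthly rate = 10.4%/12 = 0.0086667; payment = 133,000 × 0.0086667 / (1 − (1+0.0086667)^−120) = $1,787.20.
Lender B: monthly rate = 8.75%/12 = 0.0072917; payment = 133,000 × 0.0072917 / (1 − (1+0.0072917)^−120) = $1,666.85.
Over 84 months: Lender A costs 84 × $1,787.20 + $1,600.00 = $151,724.80; Lender B costs 84 × $1,666.85 + $1,550.00 = $141,565.40.
Lender B is cheaper by $151,724.80 − $141,565.40 = $10,159.40.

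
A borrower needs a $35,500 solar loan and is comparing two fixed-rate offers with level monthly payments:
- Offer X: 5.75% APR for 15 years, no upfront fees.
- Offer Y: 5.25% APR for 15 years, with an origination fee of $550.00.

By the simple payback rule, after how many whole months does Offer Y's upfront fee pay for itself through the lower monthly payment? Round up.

Offer X: at 5.75% the monthly rate is 0.0047917, so the payment is 35,500 × 0.0047917 / (1 − 1.0047917^−180) = $294.80.
Offer Y: at 5.25% the monthly rate is 0.0043750, so the payment is 35,500 × 0.0043750 / (1 − 1.0043750^−180) = $285.38.
Monthly savings = $294.80 − $285.38 = $9.42.
Break-even = $550.00 / $9.42 = 58.39 → 59 months.

59 months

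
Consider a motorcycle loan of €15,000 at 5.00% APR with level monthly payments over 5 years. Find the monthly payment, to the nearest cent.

€283.07

At 5.00% the monthly rate is 0.0041667, so the payment is 15,000 × 0.0041667 / (1 − 1.0041667^−60) = €283.07.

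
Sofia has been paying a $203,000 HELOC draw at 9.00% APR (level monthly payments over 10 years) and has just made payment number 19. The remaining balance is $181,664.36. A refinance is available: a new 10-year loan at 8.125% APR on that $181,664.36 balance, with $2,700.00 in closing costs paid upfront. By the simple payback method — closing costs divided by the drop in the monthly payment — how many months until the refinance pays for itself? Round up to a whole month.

8 months

Current payment = 203,000 × 9%/12 / (1 − (1+0.0075000)^−120) = $2,571.52.
Refinanced payment = 181,664.36 × 0.0067708 / (1 − (1+0.0067708)^−120) = $2,216.11.
Monthly savings = $2,571.52 − $2,216.11 = $355.41.
Break-even = $2,700.00 / $355.41 = 7.60 → 8 months.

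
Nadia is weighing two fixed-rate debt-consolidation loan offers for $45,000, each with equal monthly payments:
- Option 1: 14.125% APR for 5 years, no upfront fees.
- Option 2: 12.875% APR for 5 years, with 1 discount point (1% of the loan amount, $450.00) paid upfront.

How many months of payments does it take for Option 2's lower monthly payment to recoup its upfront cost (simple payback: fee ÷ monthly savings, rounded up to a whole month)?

16 months

Option 1: monthly rate = 14.125%/12 = 0.0117708; payment = 45,000 × 0.0117708 / (1 − (1+0.0117708)^−60) = $1,049.99.
Option 2: at 12.875% the monthly rate is 0.0107292, so the payment is 45,000 × 0.0107292 / (1 − 1.0107292^−60) = $1,021.01.
Monthly savings = $1,049.99 − $1,021.01 = $28.98.
Break-even = $450.00 / $28.98 = 15.53 → 16 months.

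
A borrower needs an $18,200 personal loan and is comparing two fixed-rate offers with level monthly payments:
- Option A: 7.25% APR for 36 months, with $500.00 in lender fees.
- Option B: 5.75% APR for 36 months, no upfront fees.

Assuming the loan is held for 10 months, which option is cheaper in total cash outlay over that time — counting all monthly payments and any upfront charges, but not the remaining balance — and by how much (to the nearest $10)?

Option A: monthly rate = 7.25%/12 = 0.0060417; payment = 18,200 × 0.0060417 / (1 − (1+0.0060417)^−36) = $564.05.
Option B: at 5.75% the monthly rate is 0.0047917, so the payment is 18,200 × 0.0047917 / (1 − 1.0047917^−36) = $551.62.
Over 10 months: Option A costs 10 × $564.05 + $500.00 = $6,140.50; Option B costs 10 × $551.62 = $5,516.20.
Option B is cheaper by $6,140.50 − $5,516.20 = $624.30.

Option B by $620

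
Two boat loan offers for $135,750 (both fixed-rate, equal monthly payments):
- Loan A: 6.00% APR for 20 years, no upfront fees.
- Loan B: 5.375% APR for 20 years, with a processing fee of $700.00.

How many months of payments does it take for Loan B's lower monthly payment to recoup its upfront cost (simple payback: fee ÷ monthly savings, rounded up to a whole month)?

Loan A: at 6.00% the monthly rate is 0.0050000, so the payment is 135,750 × 0.0050000 / (1 − 1.0050000^−240) = $972.56.
Loan B: monthly rate = 5.375%/12 = 0.0044792; payment = 135,750 × 0.0044792 / (1 − (1+0.0044792)^−240) = $924.25.
Monthly savings = $972.56 − $924.25 = $48.31.
Break-even = $700.00 / $48.31 = 14.49 → 15 months.

15 months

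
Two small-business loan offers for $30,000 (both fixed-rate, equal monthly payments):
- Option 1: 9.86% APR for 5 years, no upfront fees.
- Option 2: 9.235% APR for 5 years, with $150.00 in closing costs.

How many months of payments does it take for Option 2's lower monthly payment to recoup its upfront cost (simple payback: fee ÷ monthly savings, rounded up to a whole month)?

Option 1: monthly rate = 9.86%/12 = 0.0082167; payment = 30,000 × 0.0082167 / (1 − (1+0.0082167)^−60) = $635.35.
Option 2: at 9.235% the monthly rate is 0.0076958, so the payment is 30,000 × 0.0076958 / (1 − 1.0076958^−60) = $626.18.
Monthly savings = $635.35 − $626.18 = $9.17.
Break-even = $150.00 / $9.17 = 16.36 → 17 months.

17 months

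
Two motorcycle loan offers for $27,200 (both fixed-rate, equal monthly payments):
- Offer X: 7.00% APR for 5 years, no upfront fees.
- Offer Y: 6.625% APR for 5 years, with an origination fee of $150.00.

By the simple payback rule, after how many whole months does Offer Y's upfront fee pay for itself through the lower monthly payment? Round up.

Offer X: monthly rate = 7%/12 = 0.0058333; payment = 27,200 × 0.0058333 / (1 − (1+0.0058333)^−60) = $538.59.
Offer Y: at 6.625% the monthly rate is 0.0055208, so the payment is 27,200 × 0.0055208 / (1 − 1.0055208^−60) = $533.79.
Monthly savings = $538.59 − $533.79 = $4.80.
Break-even = $150.00 / $4.80 = 31.25 → 32 months.

32 months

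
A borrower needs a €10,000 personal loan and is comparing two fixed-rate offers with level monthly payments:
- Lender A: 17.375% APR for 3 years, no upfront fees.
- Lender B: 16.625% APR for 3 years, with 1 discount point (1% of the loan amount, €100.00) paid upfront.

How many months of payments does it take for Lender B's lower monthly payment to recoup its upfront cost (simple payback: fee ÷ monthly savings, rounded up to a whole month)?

27 months

Lender A: at 17.375% the monthly rate is 0.0144792, so the payment is 10,000 × 0.0144792 / (1 − 1.0144792^−36) = €358.40.
Lender B: at 16.625% the monthly rate is 0.0138542, so the payment is 10,000 × 0.0138542 / (1 − 1.0138542^−36) = €354.66.
Monthly savings = €358.40 − €354.66 = €3.74.
Break-even = €100.00 / €3.74 = 26.74 → 27 months.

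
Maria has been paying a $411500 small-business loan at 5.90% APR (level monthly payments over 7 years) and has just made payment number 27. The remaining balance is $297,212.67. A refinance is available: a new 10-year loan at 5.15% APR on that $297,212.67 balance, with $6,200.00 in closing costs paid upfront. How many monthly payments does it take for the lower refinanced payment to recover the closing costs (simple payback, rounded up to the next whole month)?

Current payment = 411,500 × 5.9%/12 / (1 − (1+0.0049167)^−84) = $5,991.71.
Refinanced payment = 297,212.67 × 0.0042917 / (1 − (1+0.0042917)^−120) = $3,174.24.
Monthly savings = $5,991.71 − $3,174.24 = $2,817.47.
Break-even = $6,200.00 / $2,817.47 = 2.20 → 3 months.

3 months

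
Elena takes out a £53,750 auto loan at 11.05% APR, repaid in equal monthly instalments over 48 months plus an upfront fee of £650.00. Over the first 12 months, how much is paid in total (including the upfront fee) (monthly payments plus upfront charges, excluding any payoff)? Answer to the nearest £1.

£17,336

At 11.05% the monthly rate is 0.0092083, so the payment is 53,750 × 0.0092083 / (1 − 1.0092083^−48) = £1,390.50.
Total outlay = 12 × £1,390.50 + £650.00 = £17,336.00.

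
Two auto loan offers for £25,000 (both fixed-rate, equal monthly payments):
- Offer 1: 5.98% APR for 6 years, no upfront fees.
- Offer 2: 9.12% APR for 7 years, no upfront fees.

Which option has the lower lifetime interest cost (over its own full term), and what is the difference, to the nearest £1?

Offer 1: monthly rate = 5.98%/12 = 0.0049833; payment = 25,000 × 0.0049833 / (1 − (1+0.0049833)^−72) = £414.09.
Total interest on Offer 1 = 72 × £414.09 − £25,000 = £4,814.48.
Offer 2: monthly rate = 9.12%/12 = 0.0076000; payment = 25,000 × 0.0076000 / (1 − (1+0.0076000)^−84) = £403.75.
Total interest on Offer 2 = 84 × £403.75 − £25,000 = £8,915.00.
Offer 1 is lower by £4,100.52.

Offer 1 by £4,101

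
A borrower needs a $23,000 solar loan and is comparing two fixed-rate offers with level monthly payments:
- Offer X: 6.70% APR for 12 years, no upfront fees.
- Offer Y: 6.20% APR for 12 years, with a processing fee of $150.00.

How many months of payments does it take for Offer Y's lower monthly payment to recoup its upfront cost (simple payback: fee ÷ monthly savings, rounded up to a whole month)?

Offer X: at 6.70% the monthly rate is 0.0055833, so the payment is 23,000 × 0.0055833 / (1 − 1.0055833^−144) = $232.87.
Offer Y: at 6.20% the monthly rate is 0.0051667, so the payment is 23,000 × 0.0051667 / (1 − 1.0051667^−144) = $226.83.
Monthly savings = $232.87 − $226.83 = $6.04.
Break-even = $150.00 / $6.04 = 24.83 → 25 months.

25 months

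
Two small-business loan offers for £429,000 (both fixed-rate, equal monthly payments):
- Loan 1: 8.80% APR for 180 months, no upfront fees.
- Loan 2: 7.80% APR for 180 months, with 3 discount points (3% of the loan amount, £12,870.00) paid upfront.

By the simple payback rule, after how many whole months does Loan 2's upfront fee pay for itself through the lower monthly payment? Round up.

Loan 1: at 8.80% the monthly rate is 0.0073333, so the payment is 429,000 × 0.0073333 / (1 − 1.0073333^−180) = £4,300.31.
Loan 2: at 7.80% the monthly rate is 0.0065000, so the payment is 429,000 × 0.0065000 / (1 − 1.0065000^−180) = £4,050.37.
Monthly savings = £4,300.31 − £4,050.37 = £249.94.
Break-even = £12,870.00 / £249.94 = 51.49 → 52 months.

52 months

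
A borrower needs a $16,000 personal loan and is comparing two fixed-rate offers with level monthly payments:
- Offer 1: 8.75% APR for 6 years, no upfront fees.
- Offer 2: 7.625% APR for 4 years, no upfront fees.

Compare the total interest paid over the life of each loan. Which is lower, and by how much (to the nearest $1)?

Offer 1: at 8.75% the monthly rate is 0.0072917, so the payment is 16,000 × 0.0072917 / (1 − 1.0072917^−72) = $286.43.
Total interest on Offer 1 = 72 × $286.43 − $16,000 = $4,622.96.
Offer 2: monthly rate = 7.625%/12 = 0.0063542; payment = 16,000 × 0.0063542 / (1 − (1+0.0063542)^−48) = $387.80.
Total interest on Offer 2 = 48 × $387.80 − $16,000 = $2,614.40.
Offer 2 is lower by $2,008.56.

Offer 2 by $2,009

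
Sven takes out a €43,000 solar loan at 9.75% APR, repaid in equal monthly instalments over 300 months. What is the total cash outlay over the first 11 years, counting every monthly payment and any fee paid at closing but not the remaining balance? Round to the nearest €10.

€50,580

At 9.75% the monthly rate is 0.0081250, so the payment is 43,000 × 0.0081250 / (1 − 1.0081250^−300) = €383.19.
Total outlay = 132 × €383.19 = €50,581.08.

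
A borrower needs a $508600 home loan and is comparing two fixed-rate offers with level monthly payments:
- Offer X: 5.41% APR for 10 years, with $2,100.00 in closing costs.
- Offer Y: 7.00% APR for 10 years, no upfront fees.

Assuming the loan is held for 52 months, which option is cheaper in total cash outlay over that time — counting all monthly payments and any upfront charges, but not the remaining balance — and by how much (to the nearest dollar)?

Offer X: monthly rate = 5.41%/12 = 0.0045083; payment = 508,600 × 0.0045083 / (1 − (1+0.0045083)^−120) = $5,496.99.
Offer Y: monthly rate = 7%/12 = 0.0058333; payment = 508,600 × 0.0058333 / (1 − (1+0.0058333)^−120) = $5,905.28.
Over 52 months: Offer X costs 52 × $5,496.99 + $2,100.00 = $287,943.48; Offer Y costs 52 × $5,905.28 = $307,074.56.
Offer X is cheaper by $307,074.56 − $287,943.48 = $19,131.08.

Offer X by $19,131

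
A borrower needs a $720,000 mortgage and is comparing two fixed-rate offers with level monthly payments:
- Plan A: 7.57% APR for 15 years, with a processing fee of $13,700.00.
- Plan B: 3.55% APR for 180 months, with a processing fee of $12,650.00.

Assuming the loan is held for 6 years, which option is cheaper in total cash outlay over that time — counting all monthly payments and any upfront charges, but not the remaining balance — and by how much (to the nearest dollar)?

Plan B by $111,808

Plan A: at 7.57% the monthly rate is 0.0063083, so the payment is 720,000 × 0.0063083 / (1 − 1.0063083^−180) = $6,703.16.
Plan B: at 3.55% the monthly rate is 0.0029583, so the payment is 720,000 × 0.0029583 / (1 − 1.0029583^−180) = $5,164.85.
Over 72 months: Plan A costs 72 × $6,703.16 + $13,700.00 = $496,327.52; Plan B costs 72 × $5,164.85 + $12,650.00 = $384,519.20.
Plan B is cheaper by $496,327.52 − $384,519.20 = $111,808.32.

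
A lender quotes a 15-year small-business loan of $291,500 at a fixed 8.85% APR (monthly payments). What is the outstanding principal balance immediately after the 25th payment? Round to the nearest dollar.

$270,150

With monthly rate i = 8.85%/12 = 0.0073750, the balance after k of n payments is P · [(1+i)^n − (1+i)^k] / [(1+i)^n − 1].
(1+0.0073750)^180 = 3.75327495 and (1+0.0073750)^25 = 1.20165340, so the balance is 291,500 × (3.75327495 − 1.20165340) / (3.75327495 − 1) = $270,150.16.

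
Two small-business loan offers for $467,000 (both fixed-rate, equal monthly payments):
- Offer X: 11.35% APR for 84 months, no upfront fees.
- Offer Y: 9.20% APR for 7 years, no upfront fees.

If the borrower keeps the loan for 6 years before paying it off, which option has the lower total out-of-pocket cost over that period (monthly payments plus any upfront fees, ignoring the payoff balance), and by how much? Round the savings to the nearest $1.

Offer X: at 11.35% the monthly rate is 0.0094583, so the payment is 467,000 × 0.0094583 / (1 − 1.0094583^−84) = $8,082.38.
Offer Y: at 9.20% the monthly rate is 0.0076667, so the payment is 467,000 × 0.0076667 / (1 − 1.0076667^−84) = $7,561.09.
Over 72 months: Offer X costs 72 × $8,082.38 = $581,931.36; Offer Y costs 72 × $7,561.09 = $544,398.48.
Offer Y is cheaper by $581,931.36 − $544,398.48 = $37,532.88.

Offer Y by $37,533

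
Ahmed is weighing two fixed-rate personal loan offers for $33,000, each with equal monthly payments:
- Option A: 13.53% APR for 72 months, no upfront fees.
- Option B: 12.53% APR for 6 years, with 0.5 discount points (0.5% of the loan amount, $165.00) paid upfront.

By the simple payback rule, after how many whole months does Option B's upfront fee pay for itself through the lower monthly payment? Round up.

Option A: monthly rate = 13.53%/12 = 0.0112750; payment = 33,000 × 0.0112750 / (1 − (1+0.0112750)^−72) = $671.71.
Option B: monthly rate = 12.53%/12 = 0.0104417; payment = 33,000 × 0.0104417 / (1 − (1+0.0104417)^−72) = $654.29.
Monthly savings = $671.71 − $654.29 = $17.42.
Break-even = $165.00 / $17.42 = 9.47 → 10 months.

10 months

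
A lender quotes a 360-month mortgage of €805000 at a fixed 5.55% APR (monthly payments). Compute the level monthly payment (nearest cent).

€4,595.99

Monthly rate = 5.55%/12 = 0.0046250; payment = 805,000 × 0.0046250 / (1 − (1+0.0046250)^−360) = €4,595.99.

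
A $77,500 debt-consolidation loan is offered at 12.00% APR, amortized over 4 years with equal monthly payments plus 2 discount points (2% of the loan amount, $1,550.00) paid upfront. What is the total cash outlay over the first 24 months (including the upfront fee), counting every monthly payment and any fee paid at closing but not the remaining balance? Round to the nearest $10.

At 12.00% the monthly rate is 0.0100000, so the payment is 77,500 × 0.0100000 / (1 − 1.0100000^−48) = $2,040.87.
Total outlay = 24 × $2,040.87 + $1,550.00 = $50,530.88.

$50,530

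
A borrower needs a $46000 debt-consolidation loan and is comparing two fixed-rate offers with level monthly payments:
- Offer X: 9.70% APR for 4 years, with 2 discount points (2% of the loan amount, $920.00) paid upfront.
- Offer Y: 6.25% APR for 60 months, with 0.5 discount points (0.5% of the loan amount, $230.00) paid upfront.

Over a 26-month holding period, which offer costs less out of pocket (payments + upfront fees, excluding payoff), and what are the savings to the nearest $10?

Offer X: monthly rate = 9.7%/12 = 0.0080833; payment = 46,000 × 0.0080833 / (1 − (1+0.0080833)^−48) = $1,160.06.
Offer Y: monthly rate = 6.25%/12 = 0.0052083; payment = 46,000 × 0.0052083 / (1 − (1+0.0052083)^−60) = $894.67.
Over 26 months: Offer X costs 26 × $1,160.06 + $920.00 = $31,081.56; Offer Y costs 26 × $894.67 + $230.00 = $23,491.42.
Offer Y is cheaper by $31,081.56 − $23,491.42 = $7,590.14.

Offer Y by $7,590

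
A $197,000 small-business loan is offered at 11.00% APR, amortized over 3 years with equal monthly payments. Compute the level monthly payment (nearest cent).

Monthly rate = 11%/12 = 0.0091667; payment = 197,000 × 0.0091667 / (1 − (1+0.0091667)^−36) = $6,449.53.

$6,449.53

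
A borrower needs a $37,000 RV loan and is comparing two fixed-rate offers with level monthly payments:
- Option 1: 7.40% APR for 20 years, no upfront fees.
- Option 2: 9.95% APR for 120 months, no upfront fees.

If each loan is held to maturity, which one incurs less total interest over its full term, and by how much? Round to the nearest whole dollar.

Option 1: at 7.40% the monthly rate is 0.0061667, so the payment is 37,000 × 0.0061667 / (1 − 1.0061667^−240) = $295.81.
Total interest on Option 1 = 240 × $295.81 − $37,000 = $33,994.40.
Option 2: monthly rate = 9.95%/12 = 0.0082917; payment = 37,000 × 0.0082917 / (1 − (1+0.0082917)^−120) = $487.93.
Total interest on Option 2 = 120 × $487.93 − $37,000 = $21,551.60.
Option 2 is lower by $12,442.80.

Option 2 by $12,443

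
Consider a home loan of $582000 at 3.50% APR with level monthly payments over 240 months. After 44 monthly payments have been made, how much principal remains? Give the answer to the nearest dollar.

$503,350

With monthly rate i = 3.5%/12 = 0.0029167, the balance after k of n payments is P · [(1+i)^n − (1+i)^k] / [(1+i)^n − 1].
(1+0.0029167)^240 = 2.01170203 and (1+0.0029167)^44 = 1.13671957, so the balance is 582,000 × (2.01170203 − 1.13671957) / (2.01170203 − 1) = $503,349.58.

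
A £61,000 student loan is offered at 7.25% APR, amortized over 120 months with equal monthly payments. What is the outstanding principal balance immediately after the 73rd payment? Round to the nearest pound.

With monthly rate i = 7.25%/12 = 0.0060417, the balance after k of n payments is P · [(1+i)^n − (1+i)^k] / [(1+i)^n − 1].
(1+0.0060417)^120 = 2.06023216 and (1+0.0060417)^73 = 1.55226429, so the balance is 61,000 × (2.06023216 − 1.55226429) / (2.06023216 − 1) = £29,225.71.

£29,226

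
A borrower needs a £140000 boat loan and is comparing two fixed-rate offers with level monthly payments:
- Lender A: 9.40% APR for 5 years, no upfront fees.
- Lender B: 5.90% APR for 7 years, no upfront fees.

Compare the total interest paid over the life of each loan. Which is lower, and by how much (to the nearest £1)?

Lender B by £4,772

Lender A: monthly rate = 9.4%/12 = 0.0078333; payment = 140,000 × 0.0078333 / (1 − (1+0.0078333)^−60) = £2,933.42.
Total interest on Lender A = 60 × £2,933.42 − £140,000 = £36,005.20.
Lender B: at 5.90% the monthly rate is 0.0049167, so the payment is 140,000 × 0.0049167 / (1 − 1.0049167^−84) = £2,038.49.
Total interest on Lender B = 84 × £2,038.49 − £140,000 = £31,233.16.
Lender B is lower by £4,772.04.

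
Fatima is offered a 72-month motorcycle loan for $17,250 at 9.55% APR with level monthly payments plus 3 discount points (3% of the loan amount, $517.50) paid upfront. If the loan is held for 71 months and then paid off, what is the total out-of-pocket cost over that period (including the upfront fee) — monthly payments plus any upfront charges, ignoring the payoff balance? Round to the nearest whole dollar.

$22,930

At 9.55% the monthly rate is 0.0079583, so the payment is 17,250 × 0.0079583 / (1 − 1.0079583^−72) = $315.67.
Total outlay = 71 × $315.67 + $517.50 = $22,930.07.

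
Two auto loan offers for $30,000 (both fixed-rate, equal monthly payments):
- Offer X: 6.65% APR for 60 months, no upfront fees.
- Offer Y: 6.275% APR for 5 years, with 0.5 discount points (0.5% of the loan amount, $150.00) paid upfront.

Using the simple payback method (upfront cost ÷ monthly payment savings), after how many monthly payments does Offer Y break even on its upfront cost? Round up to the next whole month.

29 months

Offer X: monthly rate = 6.65%/12 = 0.0055417; payment = 30,000 × 0.0055417 / (1 − (1+0.0055417)^−60) = $589.09.
Offer Y: monthly rate = 6.275%/12 = 0.0052292; payment = 30,000 × 0.0052292 / (1 − (1+0.0052292)^−60) = $583.83.
Monthly savings = $589.09 − $583.83 = $5.26.
Break-even = $150.00 / $5.26 = 28.52 → 29 months.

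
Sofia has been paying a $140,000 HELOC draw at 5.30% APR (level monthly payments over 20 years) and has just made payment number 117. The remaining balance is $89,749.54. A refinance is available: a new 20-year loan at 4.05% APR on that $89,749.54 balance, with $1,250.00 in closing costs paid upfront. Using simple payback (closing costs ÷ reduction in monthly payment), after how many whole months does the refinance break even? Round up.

4 months

Current payment = 140,000 × 5.3%/12 / (1 − (1+0.0044167)^−240) = $947.30.
Refinanced payment = 89,749.54 × 0.0033750 / (1 − (1+0.0033750)^−240) = $546.23.
Monthly savings = $947.30 − $546.23 = $401.07.
Break-even = $1,250.00 / $401.07 = 3.12 → 4 months.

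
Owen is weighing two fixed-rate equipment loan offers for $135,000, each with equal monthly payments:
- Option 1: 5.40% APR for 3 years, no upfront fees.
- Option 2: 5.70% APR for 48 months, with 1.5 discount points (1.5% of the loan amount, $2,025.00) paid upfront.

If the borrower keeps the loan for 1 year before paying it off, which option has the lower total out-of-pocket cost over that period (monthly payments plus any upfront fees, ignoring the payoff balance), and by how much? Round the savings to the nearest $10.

Option 2 by $9,000

Option 1: monthly rate = 5.4%/12 = 0.0045000; payment = 135,000 × 0.0045000 / (1 − (1+0.0045000)^−36) = $4,070.36.
Option 2: at 5.70% the monthly rate is 0.0047500, so the payment is 135,000 × 0.0047500 / (1 − 1.0047500^−48) = $3,151.94.
Over 12 months: Option 1 costs 12 × $4,070.36 = $48,844.32; Option 2 costs 12 × $3,151.94 + $2,025.00 = $39,848.28.
Option 2 is cheaper by $48,844.32 − $39,848.28 = $8,996.04.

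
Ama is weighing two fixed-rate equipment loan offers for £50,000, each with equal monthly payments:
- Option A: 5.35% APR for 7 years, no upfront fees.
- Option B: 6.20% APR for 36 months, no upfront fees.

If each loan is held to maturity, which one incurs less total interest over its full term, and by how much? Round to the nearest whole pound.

Option B by £5,133

Option A: at 5.35% the monthly rate is 0.0044583, so the payment is 50,000 × 0.0044583 / (1 − 1.0044583^−84) = £714.95.
Total interest on Option A = 84 × £714.95 − £50,000 = £10,055.80.
Option B: monthly rate = 6.2%/12 = 0.0051667; payment = 50,000 × 0.0051667 / (1 − (1+0.0051667)^−36) = £1,525.63.
Total interest on Option B = 36 × £1,525.63 − £50,000 = £4,922.68.
Option B is lower by £5,133.12.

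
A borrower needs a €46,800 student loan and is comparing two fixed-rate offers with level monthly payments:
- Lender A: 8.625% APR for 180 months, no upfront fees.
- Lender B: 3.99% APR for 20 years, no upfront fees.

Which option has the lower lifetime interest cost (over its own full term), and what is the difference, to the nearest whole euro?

Lender A: monthly rate = 8.625%/12 = 0.0071875; payment = 46,800 × 0.0071875 / (1 − (1+0.0071875)^−180) = €464.29.
Total interest on Lender A = 180 × €464.29 − €46,800 = €36,772.20.
Lender B: monthly rate = 3.99%/12 = 0.0033250; payment = 46,800 × 0.0033250 / (1 − (1+0.0033250)^−240) = €283.35.
Total interest on Lender B = 240 × €283.35 − €46,800 = €21,204.00.
Lender B is lower by €15,568.20.

Lender B by €15,568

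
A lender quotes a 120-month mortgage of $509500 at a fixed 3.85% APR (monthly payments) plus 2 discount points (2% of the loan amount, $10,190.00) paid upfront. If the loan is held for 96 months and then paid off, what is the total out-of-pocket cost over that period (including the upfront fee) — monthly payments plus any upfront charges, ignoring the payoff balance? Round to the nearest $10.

At 3.85% the monthly rate is 0.0032083, so the payment is 509,500 × 0.0032083 / (1 − 1.0032083^−120) = $5,122.20.
Total outlay = 96 × $5,122.20 + $10,190.00 = $501,921.20.

$501,920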